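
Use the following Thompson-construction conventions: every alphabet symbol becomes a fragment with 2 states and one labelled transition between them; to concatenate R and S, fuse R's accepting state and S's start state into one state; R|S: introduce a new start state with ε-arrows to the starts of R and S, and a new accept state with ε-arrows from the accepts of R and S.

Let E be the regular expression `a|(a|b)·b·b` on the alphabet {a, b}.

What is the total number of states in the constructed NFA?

By structural recursion:
Each of the 5 symbol leaves contributes a 2-state fragment.
  a|b = 6 states
  (a|b)·b·b = 8 states
  a|(a|b)·b·b = 12 states

12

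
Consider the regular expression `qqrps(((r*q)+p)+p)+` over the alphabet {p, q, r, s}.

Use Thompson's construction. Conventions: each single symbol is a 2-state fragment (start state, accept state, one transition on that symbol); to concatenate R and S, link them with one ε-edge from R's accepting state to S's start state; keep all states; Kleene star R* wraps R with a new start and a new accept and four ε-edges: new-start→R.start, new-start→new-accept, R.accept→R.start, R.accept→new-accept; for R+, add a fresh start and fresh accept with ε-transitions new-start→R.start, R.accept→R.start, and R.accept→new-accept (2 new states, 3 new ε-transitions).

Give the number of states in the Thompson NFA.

26

Bottom-up over the parse tree:
Each of the 9 symbol leaves contributes a 2-state fragment.
  r* — 4 states
  r*q — 6 states
  (r*q)+ — 8 states
  (r*q)+p — 10 states
  ((r*q)+p)+ — 12 states
  ((r*q)+p)+p — 14 states
  (((r*q)+p)+p)+ — 16 states
  qqrps(((r*q)+p)+p)+ — 26 states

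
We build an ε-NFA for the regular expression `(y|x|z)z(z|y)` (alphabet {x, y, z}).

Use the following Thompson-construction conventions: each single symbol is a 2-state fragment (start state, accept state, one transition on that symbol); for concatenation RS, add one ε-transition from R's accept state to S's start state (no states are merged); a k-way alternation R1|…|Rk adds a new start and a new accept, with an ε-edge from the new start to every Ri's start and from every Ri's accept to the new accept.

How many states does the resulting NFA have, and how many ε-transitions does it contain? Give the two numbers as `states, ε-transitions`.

Recursing over subexpressions:
Each of the 6 symbol leaves contributes 2 states and 0 ε-transitions.
  y|x|z : 8 states, 6 ε-transitions
  z|y : 6 states, 4 ε-transitions
  (y|x|z)z(z|y) : 16 states, 12 ε-transitions

16, 12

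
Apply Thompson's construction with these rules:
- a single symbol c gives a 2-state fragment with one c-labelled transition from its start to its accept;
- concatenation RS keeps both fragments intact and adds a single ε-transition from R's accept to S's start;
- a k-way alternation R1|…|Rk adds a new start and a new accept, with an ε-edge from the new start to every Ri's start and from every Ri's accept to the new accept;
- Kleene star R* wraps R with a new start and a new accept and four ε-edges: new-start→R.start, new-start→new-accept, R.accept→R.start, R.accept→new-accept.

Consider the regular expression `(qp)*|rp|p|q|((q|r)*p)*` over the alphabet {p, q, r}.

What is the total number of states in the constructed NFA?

28

Per subexpression:
Each of the 9 symbol leaves contributes a 2-state fragment.
  qp : 4 states
  (qp)* : 6 states
  rp : 4 states
  q|r : 6 states
  (q|r)* : 8 states
  (q|r)*p : 10 states
  ((q|r)*p)* : 12 states
  (qp)*|rp|p|q|((q|r)*p)* : 28 states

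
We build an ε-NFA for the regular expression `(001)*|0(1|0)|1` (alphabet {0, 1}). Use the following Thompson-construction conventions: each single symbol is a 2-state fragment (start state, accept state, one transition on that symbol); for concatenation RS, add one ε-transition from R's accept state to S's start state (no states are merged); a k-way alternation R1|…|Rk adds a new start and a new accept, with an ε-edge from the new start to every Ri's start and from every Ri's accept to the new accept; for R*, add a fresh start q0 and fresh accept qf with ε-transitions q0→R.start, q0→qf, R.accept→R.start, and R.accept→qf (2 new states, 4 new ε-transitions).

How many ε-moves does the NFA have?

By structural recursion:
Each of the 7 symbol leaves contributes 0 ε-transitions.
  001 : 2 ε-transitions
  (001)* : 6 ε-transitions
  1|0 : 4 ε-transitions
  0(1|0) : 5 ε-transitions
  (001)*|0(1|0)|1 : 17 ε-transitions

17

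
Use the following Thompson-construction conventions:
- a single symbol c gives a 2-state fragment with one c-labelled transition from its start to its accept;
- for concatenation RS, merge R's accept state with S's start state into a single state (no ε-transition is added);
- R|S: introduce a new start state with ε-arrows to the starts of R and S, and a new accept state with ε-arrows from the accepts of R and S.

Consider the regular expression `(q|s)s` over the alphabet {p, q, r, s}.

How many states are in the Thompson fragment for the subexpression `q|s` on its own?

Fragment for `q|s`:
Each of the 2 symbol leaves contributes a 2-state fragment.
  q|s — 6 states

6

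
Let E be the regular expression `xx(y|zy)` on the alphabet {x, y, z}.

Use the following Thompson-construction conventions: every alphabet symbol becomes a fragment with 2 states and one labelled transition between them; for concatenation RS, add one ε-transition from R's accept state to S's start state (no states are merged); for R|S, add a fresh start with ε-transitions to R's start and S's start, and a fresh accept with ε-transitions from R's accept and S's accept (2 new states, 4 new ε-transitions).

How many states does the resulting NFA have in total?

Building bottom-up:
Each of the 5 symbol leaves contributes a 2-state fragment.
  zy = 4 states
  y|zy = 8 states
  xx(y|zy) = 12 states

12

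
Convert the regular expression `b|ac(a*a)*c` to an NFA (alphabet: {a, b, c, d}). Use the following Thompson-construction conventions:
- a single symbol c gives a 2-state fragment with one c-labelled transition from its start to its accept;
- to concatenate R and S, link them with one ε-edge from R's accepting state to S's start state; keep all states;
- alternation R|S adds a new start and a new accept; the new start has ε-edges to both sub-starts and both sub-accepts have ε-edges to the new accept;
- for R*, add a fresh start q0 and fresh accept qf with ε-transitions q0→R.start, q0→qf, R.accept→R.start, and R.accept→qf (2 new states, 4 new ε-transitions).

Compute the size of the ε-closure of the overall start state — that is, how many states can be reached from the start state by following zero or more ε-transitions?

3

Work bottom-up. For each fragment F, track |ε-closure(F.start)| and whether F's accept lies in that closure (i.e. whether F accepts ε). A single-symbol fragment has closure size 1 and does not accept ε.
  a* : the star's fresh start ε-reaches both the body's start and the fresh accept: |ε-closure| = 2 + 1 = 3
  a*a : |ε-closure| = 3 + 1 = 4 (closure spills across the concat boundary because the left factor accepts ε)
  (a*a)* : the star's fresh start ε-reaches both the body's start and the fresh accept: |ε-closure| = 2 + 4 = 6
  ac(a*a)*c : same as the first factor's closure: |ε-closure| = 1
  b|ac(a*a)*c : |ε-closure| = 1 + 1 + 1 = 3 (the new accept is not ε-reachable since no branch accepts ε)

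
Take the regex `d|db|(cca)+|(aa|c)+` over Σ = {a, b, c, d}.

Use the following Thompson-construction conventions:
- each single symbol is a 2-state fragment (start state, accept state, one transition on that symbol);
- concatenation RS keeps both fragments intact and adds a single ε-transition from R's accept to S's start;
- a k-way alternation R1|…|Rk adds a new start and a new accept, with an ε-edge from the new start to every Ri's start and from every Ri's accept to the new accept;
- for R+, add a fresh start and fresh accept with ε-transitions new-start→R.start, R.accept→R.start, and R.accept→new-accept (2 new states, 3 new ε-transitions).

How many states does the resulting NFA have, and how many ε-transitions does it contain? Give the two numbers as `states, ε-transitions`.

Building bottom-up:
Each of the 9 symbol leaves contributes 2 states and 0 ε-transitions.
  db : 4 states, 1 ε-transition
  cca : 6 states, 2 ε-transitions
  (cca)+ : 8 states, 5 ε-transitions
  aa : 4 states, 1 ε-transition
  aa|c : 8 states, 5 ε-transitions
  (aa|c)+ : 10 states, 8 ε-transitions
  d|db|(cca)+|(aa|c)+ : 26 states, 22 ε-transitions

26, 22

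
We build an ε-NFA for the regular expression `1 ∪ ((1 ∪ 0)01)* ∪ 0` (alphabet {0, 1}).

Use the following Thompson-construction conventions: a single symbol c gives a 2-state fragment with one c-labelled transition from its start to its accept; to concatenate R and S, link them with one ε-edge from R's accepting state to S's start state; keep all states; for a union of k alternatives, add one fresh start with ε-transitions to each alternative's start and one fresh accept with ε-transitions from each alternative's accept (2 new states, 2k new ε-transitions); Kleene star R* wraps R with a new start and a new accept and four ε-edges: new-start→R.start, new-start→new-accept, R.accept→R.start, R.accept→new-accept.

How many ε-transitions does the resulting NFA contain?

16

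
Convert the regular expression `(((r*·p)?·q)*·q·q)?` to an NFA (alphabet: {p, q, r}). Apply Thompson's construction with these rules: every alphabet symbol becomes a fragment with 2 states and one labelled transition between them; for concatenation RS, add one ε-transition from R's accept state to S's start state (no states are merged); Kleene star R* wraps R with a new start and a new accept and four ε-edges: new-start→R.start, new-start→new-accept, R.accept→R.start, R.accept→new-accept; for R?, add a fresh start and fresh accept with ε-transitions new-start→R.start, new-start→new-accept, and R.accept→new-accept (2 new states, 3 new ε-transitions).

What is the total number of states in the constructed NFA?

By structural recursion:
Each of the 5 symbol leaves contributes a 2-state fragment.
  r* : 4 states
  r*·p : 6 states
  (r*·p)? : 8 states
  (r*·p)?·q : 10 states
  ((r*·p)?·q)* : 12 states
  ((r*·p)?·q)*·q·q : 16 states
  (((r*·p)?·q)*·q·q)? : 18 states

18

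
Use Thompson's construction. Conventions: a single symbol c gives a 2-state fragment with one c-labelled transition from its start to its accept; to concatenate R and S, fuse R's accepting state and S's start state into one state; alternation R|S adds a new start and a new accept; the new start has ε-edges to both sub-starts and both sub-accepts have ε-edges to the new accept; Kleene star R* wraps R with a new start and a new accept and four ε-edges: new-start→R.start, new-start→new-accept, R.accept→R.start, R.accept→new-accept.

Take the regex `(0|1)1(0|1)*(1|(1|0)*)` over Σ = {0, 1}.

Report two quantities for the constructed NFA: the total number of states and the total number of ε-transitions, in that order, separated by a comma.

25, 24

Recursing over subexpressions:
Each of the 8 symbol leaves contributes 2 states and 0 ε-transitions.
  0|1 = 6 states, 4 ε-transitions
  0|1 = 6 states, 4 ε-transitions
  (0|1)* = 8 states, 8 ε-transitions
  1|0 = 6 states, 4 ε-transitions
  (1|0)* = 8 states, 8 ε-transitions
  1|(1|0)* = 12 states, 12 ε-transitions
  (0|1)1(0|1)*(1|(1|0)*) = 25 states, 24 ε-transitions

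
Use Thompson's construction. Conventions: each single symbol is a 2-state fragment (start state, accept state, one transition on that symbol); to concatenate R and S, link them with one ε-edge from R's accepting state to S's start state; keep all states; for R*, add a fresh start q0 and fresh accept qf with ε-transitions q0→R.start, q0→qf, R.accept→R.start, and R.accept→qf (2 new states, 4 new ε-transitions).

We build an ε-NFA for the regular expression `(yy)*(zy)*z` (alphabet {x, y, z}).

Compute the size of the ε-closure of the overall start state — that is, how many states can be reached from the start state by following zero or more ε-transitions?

7

Work bottom-up. For each fragment F, track |ε-closure(F.start)| and whether F's accept lies in that closure (i.e. whether F accepts ε). A single-symbol fragment has closure size 1 and does not accept ε.
  yy — same as the first factor's closure: C = 1
  (yy)* — C = 1 (new start) + 1 (body) + 1 (new accept) = 3
  zy — C equals the left operand's closure size = 1 (its accept is not ε-reachable, so the closure stops there)
  (zy)* — the star's fresh start ε-reaches both the body's start and the fresh accept: C = 2 + 1 = 3
  (yy)*(zy)*z — the left operand accepts ε, so the closure extends into the next operand (via the concat ε-link); C = 3 + 3 + 1 = 7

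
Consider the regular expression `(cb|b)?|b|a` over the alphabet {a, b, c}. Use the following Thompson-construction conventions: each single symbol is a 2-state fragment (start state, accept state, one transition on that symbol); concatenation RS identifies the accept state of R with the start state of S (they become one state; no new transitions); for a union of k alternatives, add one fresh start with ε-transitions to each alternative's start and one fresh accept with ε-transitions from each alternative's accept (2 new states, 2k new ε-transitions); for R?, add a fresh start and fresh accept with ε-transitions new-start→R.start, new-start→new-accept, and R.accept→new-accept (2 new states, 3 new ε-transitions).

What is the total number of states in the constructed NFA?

By structural recursion:
Each of the 5 symbol leaves contributes a 2-state fragment.
  cb → 3 states
  cb|b → 7 states
  (cb|b)? → 9 states
  (cb|b)?|b|a → 15 states

15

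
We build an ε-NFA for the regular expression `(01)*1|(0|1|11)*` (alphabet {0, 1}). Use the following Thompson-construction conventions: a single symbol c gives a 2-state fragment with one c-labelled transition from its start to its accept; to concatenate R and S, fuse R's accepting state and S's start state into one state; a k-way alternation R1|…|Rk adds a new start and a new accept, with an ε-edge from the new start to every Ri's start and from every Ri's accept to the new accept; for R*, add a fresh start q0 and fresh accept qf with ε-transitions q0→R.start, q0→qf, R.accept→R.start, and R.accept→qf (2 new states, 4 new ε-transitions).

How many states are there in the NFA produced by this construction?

19

By structural recursion:
Each of the 7 symbol leaves contributes a 2-state fragment.
  01 = 3 states
  (01)* = 5 states
  (01)*1 = 6 states
  11 = 3 states
  0|1|11 = 9 states
  (0|1|11)* = 11 states
  (01)*1|(0|1|11)* = 19 states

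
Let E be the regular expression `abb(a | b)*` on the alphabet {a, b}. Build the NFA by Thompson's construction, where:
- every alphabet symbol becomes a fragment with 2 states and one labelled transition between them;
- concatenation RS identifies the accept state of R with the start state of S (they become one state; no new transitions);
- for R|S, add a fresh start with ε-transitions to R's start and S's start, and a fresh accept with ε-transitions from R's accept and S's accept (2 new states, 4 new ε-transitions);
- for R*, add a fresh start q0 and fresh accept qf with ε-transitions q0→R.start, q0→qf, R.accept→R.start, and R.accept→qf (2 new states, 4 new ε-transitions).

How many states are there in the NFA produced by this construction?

By structural recursion:
Each of the 5 symbol leaves contributes a 2-state fragment.
  a | b → 6 states
  (a | b)* → 8 states
  abb(a | b)* → 11 states

11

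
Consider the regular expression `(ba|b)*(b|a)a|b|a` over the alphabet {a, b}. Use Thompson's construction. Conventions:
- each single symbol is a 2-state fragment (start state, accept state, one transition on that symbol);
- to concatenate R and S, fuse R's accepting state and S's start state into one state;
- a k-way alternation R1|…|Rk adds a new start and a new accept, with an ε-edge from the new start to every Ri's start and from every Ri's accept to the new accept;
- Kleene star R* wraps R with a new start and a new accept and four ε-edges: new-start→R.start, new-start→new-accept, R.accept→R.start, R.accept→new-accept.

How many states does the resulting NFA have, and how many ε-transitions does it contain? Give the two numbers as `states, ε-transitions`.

Per subexpression:
Each of the 8 symbol leaves contributes 2 states and 0 ε-transitions.
  ba → 3 states, 0 ε-transitions
  ba|b → 7 states, 4 ε-transitions
  (ba|b)* → 9 states, 8 ε-transitions
  b|a → 6 states, 4 ε-transitions
  (ba|b)*(b|a)a → 15 states, 12 ε-transitions
  (ba|b)*(b|a)a|b|a → 21 states, 18 ε-transitions

21, 18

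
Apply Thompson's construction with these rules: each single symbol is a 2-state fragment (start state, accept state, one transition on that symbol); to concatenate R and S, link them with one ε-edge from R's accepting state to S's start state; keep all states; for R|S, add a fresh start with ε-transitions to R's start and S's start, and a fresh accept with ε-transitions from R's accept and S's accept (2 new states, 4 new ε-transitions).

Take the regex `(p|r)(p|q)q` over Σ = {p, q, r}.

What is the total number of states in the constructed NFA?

Bottom-up over the parse tree:
Each of the 5 symbol leaves contributes a 2-state fragment.
  p|r — 6 states
  p|q — 6 states
  (p|r)(p|q)q — 14 states

14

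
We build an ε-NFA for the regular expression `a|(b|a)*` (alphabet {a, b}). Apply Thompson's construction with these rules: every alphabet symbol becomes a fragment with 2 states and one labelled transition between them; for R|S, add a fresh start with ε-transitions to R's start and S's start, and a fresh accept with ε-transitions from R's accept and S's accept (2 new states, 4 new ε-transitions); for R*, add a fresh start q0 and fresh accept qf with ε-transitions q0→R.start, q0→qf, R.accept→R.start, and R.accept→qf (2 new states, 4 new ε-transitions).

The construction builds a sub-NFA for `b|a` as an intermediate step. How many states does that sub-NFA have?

6

Fragment for `b|a`:
Each of the 2 symbol leaves contributes a 2-state fragment.
  b|a : 6 states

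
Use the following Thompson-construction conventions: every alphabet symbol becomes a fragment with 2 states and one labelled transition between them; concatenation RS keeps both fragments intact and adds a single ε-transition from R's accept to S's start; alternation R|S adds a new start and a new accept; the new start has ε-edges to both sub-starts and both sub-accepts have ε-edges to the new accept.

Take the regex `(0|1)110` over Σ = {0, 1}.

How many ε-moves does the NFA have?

Recursing over subexpressions:
Each of the 5 symbol leaves contributes 0 ε-transitions.
  0|1 = 4 ε-transitions
  (0|1)110 = 7 ε-transitions

7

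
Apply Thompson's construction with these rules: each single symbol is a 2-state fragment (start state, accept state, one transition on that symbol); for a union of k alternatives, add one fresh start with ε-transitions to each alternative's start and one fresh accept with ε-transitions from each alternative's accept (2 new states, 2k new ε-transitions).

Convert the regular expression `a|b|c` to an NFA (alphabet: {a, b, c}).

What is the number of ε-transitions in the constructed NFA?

6

Recursing over subexpressions:
Each of the 3 symbol leaves contributes 0 ε-transitions.
  a|b|c → 6 ε-transitions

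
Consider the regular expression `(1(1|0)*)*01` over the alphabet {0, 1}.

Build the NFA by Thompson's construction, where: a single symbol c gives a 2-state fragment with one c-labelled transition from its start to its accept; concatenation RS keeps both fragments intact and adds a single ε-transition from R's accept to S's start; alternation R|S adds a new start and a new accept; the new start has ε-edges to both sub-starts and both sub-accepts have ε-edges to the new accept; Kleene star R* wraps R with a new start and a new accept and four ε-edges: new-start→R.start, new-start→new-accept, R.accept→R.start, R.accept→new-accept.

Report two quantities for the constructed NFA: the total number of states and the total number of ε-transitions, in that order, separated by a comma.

By structural recursion:
Each of the 5 symbol leaves contributes 2 states and 0 ε-transitions.
  1|0 = 6 states, 4 ε-transitions
  (1|0)* = 8 states, 8 ε-transitions
  1(1|0)* = 10 states, 9 ε-transitions
  (1(1|0)*)* = 12 states, 13 ε-transitions
  (1(1|0)*)*01 = 16 states, 15 ε-transitions

16, 15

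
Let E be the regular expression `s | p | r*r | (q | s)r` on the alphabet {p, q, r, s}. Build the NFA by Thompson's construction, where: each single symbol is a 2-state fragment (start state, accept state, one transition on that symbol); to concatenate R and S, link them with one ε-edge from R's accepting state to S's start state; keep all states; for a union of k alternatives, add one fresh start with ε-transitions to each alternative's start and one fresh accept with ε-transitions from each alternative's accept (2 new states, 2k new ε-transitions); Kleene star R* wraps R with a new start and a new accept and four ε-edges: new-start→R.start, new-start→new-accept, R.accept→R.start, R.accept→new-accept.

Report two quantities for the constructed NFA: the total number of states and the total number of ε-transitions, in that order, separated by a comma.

20, 18

Per subexpression:
Each of the 7 symbol leaves contributes 2 states and 0 ε-transitions.
  r* → 4 states, 4 ε-transitions
  r*r → 6 states, 5 ε-transitions
  q | s → 6 states, 4 ε-transitions
  (q | s)r → 8 states, 5 ε-transitions
  s | p | r*r | (q | s)r → 20 states, 18 ε-transitions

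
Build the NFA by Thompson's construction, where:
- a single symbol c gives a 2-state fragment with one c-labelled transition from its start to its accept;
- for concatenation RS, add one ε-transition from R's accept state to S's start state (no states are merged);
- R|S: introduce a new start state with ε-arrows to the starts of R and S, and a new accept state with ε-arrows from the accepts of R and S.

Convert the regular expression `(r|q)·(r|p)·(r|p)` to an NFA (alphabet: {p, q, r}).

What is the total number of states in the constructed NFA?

Bottom-up over the parse tree:
Each of the 6 symbol leaves contributes a 2-state fragment.
  r|q = 6 states
  r|p = 6 states
  r|p = 6 states
  (r|q)·(r|p)·(r|p) = 18 states

18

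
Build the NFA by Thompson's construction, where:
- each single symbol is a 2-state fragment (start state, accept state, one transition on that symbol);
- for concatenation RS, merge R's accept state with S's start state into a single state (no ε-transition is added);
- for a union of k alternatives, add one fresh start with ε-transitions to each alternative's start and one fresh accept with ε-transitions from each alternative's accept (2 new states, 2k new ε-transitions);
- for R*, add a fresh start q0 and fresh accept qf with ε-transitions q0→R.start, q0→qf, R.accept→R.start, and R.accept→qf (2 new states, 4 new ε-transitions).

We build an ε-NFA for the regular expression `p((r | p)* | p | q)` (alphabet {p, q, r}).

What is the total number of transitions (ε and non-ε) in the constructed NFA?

19

Per subexpression:
Each of the 5 symbol leaves contributes 1 transition (1 symbol, 0 ε).
  r | p — 6 transitions (2 symbol, 4 ε)
  (r | p)* — 10 transitions (2 symbol, 8 ε)
  (r | p)* | p | q — 18 transitions (4 symbol, 14 ε)
  p((r | p)* | p | q) — 19 transitions (5 symbol, 14 ε)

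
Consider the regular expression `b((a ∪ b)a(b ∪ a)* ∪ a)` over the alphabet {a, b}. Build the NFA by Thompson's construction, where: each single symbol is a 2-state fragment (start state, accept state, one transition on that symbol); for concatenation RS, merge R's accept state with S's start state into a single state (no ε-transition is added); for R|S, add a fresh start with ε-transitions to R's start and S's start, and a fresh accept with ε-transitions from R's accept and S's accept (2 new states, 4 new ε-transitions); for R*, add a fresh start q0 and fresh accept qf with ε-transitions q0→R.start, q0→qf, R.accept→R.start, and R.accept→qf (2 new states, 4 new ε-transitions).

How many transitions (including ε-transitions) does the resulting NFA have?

23

Building bottom-up:
Each of the 7 symbol leaves contributes 1 transition (1 symbol, 0 ε).
  a ∪ b = 6 transitions (2 symbol, 4 ε)
  b ∪ a = 6 transitions (2 symbol, 4 ε)
  (b ∪ a)* = 10 transitions (2 symbol, 8 ε)
  (a ∪ b)a(b ∪ a)* = 17 transitions (5 symbol, 12 ε)
  (a ∪ b)a(b ∪ a)* ∪ a = 22 transitions (6 symbol, 16 ε)
  b((a ∪ b)a(b ∪ a)* ∪ a) = 23 transitions (7 symbol, 16 ε)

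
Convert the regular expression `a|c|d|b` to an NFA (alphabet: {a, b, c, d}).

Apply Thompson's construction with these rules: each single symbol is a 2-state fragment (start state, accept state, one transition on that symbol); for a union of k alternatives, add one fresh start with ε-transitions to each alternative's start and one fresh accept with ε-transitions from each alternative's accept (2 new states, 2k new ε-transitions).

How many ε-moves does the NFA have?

By structural recursion:
Each of the 4 symbol leaves contributes 0 ε-transitions.
  a|c|d|b — 8 ε-transitions

8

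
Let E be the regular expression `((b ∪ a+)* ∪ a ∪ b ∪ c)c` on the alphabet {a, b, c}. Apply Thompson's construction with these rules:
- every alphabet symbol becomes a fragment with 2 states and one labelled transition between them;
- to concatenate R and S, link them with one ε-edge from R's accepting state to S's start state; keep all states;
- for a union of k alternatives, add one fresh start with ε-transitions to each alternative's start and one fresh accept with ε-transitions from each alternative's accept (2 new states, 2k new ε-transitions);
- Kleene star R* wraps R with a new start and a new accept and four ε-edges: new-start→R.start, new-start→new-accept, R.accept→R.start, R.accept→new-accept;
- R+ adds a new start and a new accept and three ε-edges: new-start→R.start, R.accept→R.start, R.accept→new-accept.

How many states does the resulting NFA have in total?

Recursing over subexpressions:
Each of the 6 symbol leaves contributes a 2-state fragment.
  a+ : 4 states
  b ∪ a+ : 8 states
  (b ∪ a+)* : 10 states
  (b ∪ a+)* ∪ a ∪ b ∪ c : 18 states
  ((b ∪ a+)* ∪ a ∪ b ∪ c)c : 20 states

20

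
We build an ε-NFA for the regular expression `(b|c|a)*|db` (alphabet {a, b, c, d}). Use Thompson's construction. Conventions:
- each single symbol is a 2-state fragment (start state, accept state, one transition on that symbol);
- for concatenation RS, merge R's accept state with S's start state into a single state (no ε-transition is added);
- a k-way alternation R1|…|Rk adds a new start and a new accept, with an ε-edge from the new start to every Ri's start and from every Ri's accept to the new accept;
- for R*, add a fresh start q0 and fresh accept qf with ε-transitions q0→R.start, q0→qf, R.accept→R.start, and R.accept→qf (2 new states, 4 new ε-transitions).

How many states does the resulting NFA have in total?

By structural recursion:
Each of the 5 symbol leaves contributes a 2-state fragment.
  b|c|a : 8 states
  (b|c|a)* : 10 states
  db : 3 states
  (b|c|a)*|db : 15 states

15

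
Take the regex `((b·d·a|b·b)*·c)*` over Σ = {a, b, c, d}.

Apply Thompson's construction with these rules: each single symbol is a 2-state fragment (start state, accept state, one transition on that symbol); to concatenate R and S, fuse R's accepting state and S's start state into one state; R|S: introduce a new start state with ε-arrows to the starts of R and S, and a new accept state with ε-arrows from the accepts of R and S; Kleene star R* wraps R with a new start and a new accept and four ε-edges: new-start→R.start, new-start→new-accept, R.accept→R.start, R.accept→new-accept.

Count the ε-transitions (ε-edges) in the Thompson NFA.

By structural recursion:
Each of the 6 symbol leaves contributes 0 ε-transitions.
  b·d·a : 0 ε-transitions
  b·b : 0 ε-transitions
  b·d·a|b·b : 4 ε-transitions
  (b·d·a|b·b)* : 8 ε-transitions
  (b·d·a|b·b)*·c : 8 ε-transitions
  ((b·d·a|b·b)*·c)* : 12 ε-transitions

12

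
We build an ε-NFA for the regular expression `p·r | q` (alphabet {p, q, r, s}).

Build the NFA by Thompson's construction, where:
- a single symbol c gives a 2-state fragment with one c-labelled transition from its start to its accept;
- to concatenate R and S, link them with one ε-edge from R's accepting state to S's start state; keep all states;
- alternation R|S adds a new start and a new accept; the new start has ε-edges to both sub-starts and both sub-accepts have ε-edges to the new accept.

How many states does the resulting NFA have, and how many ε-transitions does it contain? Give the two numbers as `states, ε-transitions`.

8, 5

Building bottom-up:
Each of the 3 symbol leaves contributes 2 states and 0 ε-transitions.
  p·r → 4 states, 1 ε-transition
  p·r | q → 8 states, 5 ε-transitions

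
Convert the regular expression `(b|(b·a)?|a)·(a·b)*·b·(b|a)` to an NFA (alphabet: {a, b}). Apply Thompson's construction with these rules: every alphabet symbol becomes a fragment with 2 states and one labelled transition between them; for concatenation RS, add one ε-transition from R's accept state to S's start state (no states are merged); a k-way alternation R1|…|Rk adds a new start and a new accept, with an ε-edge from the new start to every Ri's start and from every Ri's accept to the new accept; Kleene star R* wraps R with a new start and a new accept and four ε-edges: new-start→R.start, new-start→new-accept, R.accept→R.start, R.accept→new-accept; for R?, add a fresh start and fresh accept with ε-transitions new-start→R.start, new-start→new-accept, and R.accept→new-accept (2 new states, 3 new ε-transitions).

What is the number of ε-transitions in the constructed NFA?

Per subexpression:
Each of the 9 symbol leaves contributes 0 ε-transitions.
  b·a → 1 ε-transition
  (b·a)? → 4 ε-transitions
  b|(b·a)?|a → 10 ε-transitions
  a·b → 1 ε-transition
  (a·b)* → 5 ε-transitions
  b|a → 4 ε-transitions
  (b|(b·a)?|a)·(a·b)*·b·(b|a) → 22 ε-transitions

22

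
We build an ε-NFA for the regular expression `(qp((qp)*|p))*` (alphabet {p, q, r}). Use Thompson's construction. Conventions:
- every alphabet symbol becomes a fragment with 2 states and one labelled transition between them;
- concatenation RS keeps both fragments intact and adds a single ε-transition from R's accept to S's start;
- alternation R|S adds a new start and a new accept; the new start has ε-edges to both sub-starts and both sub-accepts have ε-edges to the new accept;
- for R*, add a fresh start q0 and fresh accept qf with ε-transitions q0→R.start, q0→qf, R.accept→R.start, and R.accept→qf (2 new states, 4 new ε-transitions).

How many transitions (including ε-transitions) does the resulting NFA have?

20

Per subexpression:
Each of the 5 symbol leaves contributes 1 transition (1 symbol, 0 ε).
  qp = 3 transitions (2 symbol, 1 ε)
  (qp)* = 7 transitions (2 symbol, 5 ε)
  (qp)*|p = 12 transitions (3 symbol, 9 ε)
  qp((qp)*|p) = 16 transitions (5 symbol, 11 ε)
  (qp((qp)*|p))* = 20 transitions (5 symbol, 15 ε)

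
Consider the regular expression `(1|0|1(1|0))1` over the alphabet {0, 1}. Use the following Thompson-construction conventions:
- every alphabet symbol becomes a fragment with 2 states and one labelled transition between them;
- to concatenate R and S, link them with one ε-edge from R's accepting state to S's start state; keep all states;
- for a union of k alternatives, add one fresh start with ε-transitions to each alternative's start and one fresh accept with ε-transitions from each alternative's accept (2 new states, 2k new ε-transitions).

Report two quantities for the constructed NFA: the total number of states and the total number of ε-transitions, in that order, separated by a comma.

Building bottom-up:
Each of the 6 symbol leaves contributes 2 states and 0 ε-transitions.
  1|0 = 6 states, 4 ε-transitions
  1(1|0) = 8 states, 5 ε-transitions
  1|0|1(1|0) = 14 states, 11 ε-transitions
  (1|0|1(1|0))1 = 16 states, 12 ε-transitions

16, 12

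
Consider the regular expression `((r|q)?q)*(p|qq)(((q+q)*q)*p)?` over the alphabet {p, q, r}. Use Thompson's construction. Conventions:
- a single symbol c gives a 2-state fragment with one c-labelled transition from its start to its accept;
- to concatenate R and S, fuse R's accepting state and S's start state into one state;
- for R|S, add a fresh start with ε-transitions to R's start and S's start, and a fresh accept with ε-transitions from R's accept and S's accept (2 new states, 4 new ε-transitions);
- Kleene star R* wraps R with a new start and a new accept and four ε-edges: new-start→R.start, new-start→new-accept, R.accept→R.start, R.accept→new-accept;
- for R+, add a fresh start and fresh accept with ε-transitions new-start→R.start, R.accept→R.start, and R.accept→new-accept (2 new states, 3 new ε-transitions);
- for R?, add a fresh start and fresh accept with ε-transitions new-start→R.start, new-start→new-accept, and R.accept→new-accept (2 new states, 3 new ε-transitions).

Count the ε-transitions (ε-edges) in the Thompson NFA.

29

Building bottom-up:
Each of the 10 symbol leaves contributes 0 ε-transitions.
  r|q = 4 ε-transitions
  (r|q)? = 7 ε-transitions
  (r|q)?q = 7 ε-transitions
  ((r|q)?q)* = 11 ε-transitions
  qq = 0 ε-transitions
  p|qq = 4 ε-transitions
  q+ = 3 ε-transitions
  q+q = 3 ε-transitions
  (q+q)* = 7 ε-transitions
  (q+q)*q = 7 ε-transitions
  ((q+q)*q)* = 11 ε-transitions
  ((q+q)*q)*p = 11 ε-transitions
  (((q+q)*q)*p)? = 14 ε-transitions
  ((r|q)?q)*(p|qq)(((q+q)*q)*p)? = 29 ε-transitions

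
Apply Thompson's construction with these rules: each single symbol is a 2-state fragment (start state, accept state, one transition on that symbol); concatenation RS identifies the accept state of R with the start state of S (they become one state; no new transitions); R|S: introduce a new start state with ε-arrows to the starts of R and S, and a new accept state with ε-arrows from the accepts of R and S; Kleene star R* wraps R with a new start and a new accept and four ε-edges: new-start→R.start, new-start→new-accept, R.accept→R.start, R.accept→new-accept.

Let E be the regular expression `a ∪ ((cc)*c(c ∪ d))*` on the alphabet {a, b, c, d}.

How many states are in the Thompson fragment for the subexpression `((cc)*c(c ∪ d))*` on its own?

Fragment for `((cc)*c(c ∪ d))*`:
Each of the 5 symbol leaves contributes a 2-state fragment.
  cc = 3 states
  (cc)* = 5 states
  c ∪ d = 6 states
  (cc)*c(c ∪ d) = 11 states
  ((cc)*c(c ∪ d))* = 13 states

13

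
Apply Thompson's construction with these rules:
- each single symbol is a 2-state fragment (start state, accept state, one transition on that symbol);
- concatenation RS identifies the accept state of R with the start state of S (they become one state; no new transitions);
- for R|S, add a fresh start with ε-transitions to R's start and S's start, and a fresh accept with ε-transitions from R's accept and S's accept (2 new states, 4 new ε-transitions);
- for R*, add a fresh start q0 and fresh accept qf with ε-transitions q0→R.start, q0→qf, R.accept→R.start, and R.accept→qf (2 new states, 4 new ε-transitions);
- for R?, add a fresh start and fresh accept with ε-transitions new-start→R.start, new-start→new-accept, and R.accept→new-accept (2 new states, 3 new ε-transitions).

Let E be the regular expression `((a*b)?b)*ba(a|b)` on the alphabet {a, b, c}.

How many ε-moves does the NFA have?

Bottom-up over the parse tree:
Each of the 7 symbol leaves contributes 0 ε-transitions.
  a* — 4 ε-transitions
  a*b — 4 ε-transitions
  (a*b)? — 7 ε-transitions
  (a*b)?b — 7 ε-transitions
  ((a*b)?b)* — 11 ε-transitions
  a|b — 4 ε-transitions
  ((a*b)?b)*ba(a|b) — 15 ε-transitions

15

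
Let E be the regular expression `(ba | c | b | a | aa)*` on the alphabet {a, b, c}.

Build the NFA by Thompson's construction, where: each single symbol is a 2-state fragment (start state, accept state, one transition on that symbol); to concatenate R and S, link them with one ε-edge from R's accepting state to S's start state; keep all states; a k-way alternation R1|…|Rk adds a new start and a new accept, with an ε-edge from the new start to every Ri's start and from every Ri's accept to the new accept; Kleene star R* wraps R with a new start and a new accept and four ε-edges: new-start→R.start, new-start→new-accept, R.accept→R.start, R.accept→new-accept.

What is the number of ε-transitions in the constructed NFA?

Recursing over subexpressions:
Each of the 7 symbol leaves contributes 0 ε-transitions.
  ba : 1 ε-transition
  aa : 1 ε-transition
  ba | c | b | a | aa : 12 ε-transitions
  (ba | c | b | a | aa)* : 16 ε-transitions

16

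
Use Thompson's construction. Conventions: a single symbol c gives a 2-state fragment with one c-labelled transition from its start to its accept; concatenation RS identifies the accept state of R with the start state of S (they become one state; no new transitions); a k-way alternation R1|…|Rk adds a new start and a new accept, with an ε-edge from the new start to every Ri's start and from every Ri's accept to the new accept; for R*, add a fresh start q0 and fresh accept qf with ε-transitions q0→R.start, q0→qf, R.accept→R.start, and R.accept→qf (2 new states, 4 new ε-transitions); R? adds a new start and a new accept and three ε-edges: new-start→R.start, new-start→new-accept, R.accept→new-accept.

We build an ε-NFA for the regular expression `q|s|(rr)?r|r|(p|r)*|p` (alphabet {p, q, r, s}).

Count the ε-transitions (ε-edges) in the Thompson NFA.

Building bottom-up:
Each of the 9 symbol leaves contributes 0 ε-transitions.
  rr → 0 ε-transitions
  (rr)? → 3 ε-transitions
  (rr)?r → 3 ε-transitions
  p|r → 4 ε-transitions
  (p|r)* → 8 ε-transitions
  q|s|(rr)?r|r|(p|r)*|p → 23 ε-transitions

23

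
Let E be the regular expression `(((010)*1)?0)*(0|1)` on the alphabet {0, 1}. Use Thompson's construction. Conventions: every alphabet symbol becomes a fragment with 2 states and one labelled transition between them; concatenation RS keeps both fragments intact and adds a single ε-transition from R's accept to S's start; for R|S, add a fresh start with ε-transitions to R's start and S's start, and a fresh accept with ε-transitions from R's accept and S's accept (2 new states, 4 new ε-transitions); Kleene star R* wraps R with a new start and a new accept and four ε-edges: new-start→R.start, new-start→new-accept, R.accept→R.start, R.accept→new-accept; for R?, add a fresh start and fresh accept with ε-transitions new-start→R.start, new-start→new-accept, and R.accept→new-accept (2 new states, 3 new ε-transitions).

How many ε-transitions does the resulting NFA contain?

By structural recursion:
Each of the 7 symbol leaves contributes 0 ε-transitions.
  010 — 2 ε-transitions
  (010)* — 6 ε-transitions
  (010)*1 — 7 ε-transitions
  ((010)*1)? — 10 ε-transitions
  ((010)*1)?0 — 11 ε-transitions
  (((010)*1)?0)* — 15 ε-transitions
  0|1 — 4 ε-transitions
  (((010)*1)?0)*(0|1) — 20 ε-transitions

20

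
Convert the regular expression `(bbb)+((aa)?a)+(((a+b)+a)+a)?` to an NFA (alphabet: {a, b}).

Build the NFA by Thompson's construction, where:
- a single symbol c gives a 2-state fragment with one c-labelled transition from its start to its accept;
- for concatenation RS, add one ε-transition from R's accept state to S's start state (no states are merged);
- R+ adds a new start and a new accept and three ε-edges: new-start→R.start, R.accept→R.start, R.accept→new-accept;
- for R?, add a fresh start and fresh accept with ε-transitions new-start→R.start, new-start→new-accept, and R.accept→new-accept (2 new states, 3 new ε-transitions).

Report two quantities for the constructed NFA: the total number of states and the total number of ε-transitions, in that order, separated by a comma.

Recursing over subexpressions:
Each of the 10 symbol leaves contributes 2 states and 0 ε-transitions.
  bbb → 6 states, 2 ε-transitions
  (bbb)+ → 8 states, 5 ε-transitions
  aa → 4 states, 1 ε-transition
  (aa)? → 6 states, 4 ε-transitions
  (aa)?a → 8 states, 5 ε-transitions
  ((aa)?a)+ → 10 states, 8 ε-transitions
  a+ → 4 states, 3 ε-transitions
  a+b → 6 states, 4 ε-transitions
  (a+b)+ → 8 states, 7 ε-transitions
  (a+b)+a → 10 states, 8 ε-transitions
  ((a+b)+a)+ → 12 states, 11 ε-transitions
  ((a+b)+a)+a → 14 states, 12 ε-transitions
  (((a+b)+a)+a)? → 16 states, 15 ε-transitions
  (bbb)+((aa)?a)+(((a+b)+a)+a)? → 34 states, 30 ε-transitions

34, 30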